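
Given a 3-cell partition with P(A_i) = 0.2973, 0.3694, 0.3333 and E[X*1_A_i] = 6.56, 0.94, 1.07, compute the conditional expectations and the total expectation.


For each cell A_i: E[X|A_i] = E[X*1_A_i] / P(A_i)
Step 1: E[X|A_1] = 6.56 / 0.2973 = 22.065254
Step 2: E[X|A_2] = 0.94 / 0.3694 = 2.544667
Step 3: E[X|A_3] = 1.07 / 0.3333 = 3.210321
Verification: E[X] = sum E[X*1_A_i] = 6.56 + 0.94 + 1.07 = 8.57


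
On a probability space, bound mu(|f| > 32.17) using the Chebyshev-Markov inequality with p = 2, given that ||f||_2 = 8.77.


Chebyshev/Markov inequality: mu(|f| > eps) <= (||f||_p / eps)^p
Step 1: ||f||_2 / eps = 8.77 / 32.17 = 0.272614
Step 2: Raise to power p = 2:
  (0.272614)^2 = 0.074319
Step 3: Therefore mu(|f| > 32.17) <= 0.074319


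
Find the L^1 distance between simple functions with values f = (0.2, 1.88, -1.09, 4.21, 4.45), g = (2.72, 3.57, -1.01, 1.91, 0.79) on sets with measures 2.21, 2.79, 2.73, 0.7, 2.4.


Step 1: Compute differences f_i - g_i:
  0.2 - 2.72 = -2.52
  1.88 - 3.57 = -1.69
  -1.09 - -1.01 = -0.08
  4.21 - 1.91 = 2.3
  4.45 - 0.79 = 3.66
Step 2: Compute |diff|^1 * measure for each set:
  |-2.52|^1 * 2.21 = 2.52 * 2.21 = 5.5692
  |-1.69|^1 * 2.79 = 1.69 * 2.79 = 4.7151
  |-0.08|^1 * 2.73 = 0.08 * 2.73 = 0.2184
  |2.3|^1 * 0.7 = 2.3 * 0.7 = 1.61
  |3.66|^1 * 2.4 = 3.66 * 2.4 = 8.784
Step 3: Sum = 20.8967
Step 4: ||f-g||_1 = (20.8967)^(1/1) = 20.8967


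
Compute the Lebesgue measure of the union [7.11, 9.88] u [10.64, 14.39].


For pairwise disjoint intervals, m(union) = sum of lengths.
= (9.88 - 7.11) + (14.39 - 10.64)
= 2.77 + 3.75
= 6.52


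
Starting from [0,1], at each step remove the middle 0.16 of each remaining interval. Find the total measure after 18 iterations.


Step 1: At each step, fraction remaining = 1 - 0.16 = 0.84
Step 2: After 18 steps, measure = (0.84)^18
Result = 0.043354


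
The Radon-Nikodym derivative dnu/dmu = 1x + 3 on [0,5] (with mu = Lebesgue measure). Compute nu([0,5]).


nu(A) = integral_A (dnu/dmu) dmu = integral_0^5 (1x + 3) dx
Step 1: Antiderivative F(x) = (1/2)x^2 + 3x
Step 2: F(5) = (1/2)*5^2 + 3*5 = 12.5 + 15 = 27.5
Step 3: F(0) = (1/2)*0^2 + 3*0 = 0.0 + 0 = 0.0
Step 4: nu([0,5]) = F(5) - F(0) = 27.5 - 0.0 = 27.5


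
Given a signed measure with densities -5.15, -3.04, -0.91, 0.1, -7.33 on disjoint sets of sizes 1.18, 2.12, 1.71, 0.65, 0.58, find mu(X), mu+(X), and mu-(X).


Step 1: Compute signed measure on each set:
  Set 1: -5.15 * 1.18 = -6.077
  Set 2: -3.04 * 2.12 = -6.4448
  Set 3: -0.91 * 1.71 = -1.5561
  Set 4: 0.1 * 0.65 = 0.065
  Set 5: -7.33 * 0.58 = -4.2514
Step 2: Total signed measure = (-6.077) + (-6.4448) + (-1.5561) + (0.065) + (-4.2514)
     = -18.2643
Step 3: Positive part mu+(X) = sum of positive contributions = 0.065
Step 4: Negative part mu-(X) = |sum of negative contributions| = 18.3293


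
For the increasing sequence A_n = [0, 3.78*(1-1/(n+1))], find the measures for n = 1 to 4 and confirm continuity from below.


By continuity of measure from below: if A_n increases to A, then m(A_n) -> m(A).
Here A = [0, 3.78], so m(A) = 3.78
Step 1: a_1 = 3.78*(1 - 1/2) = 1.89, m(A_1) = 1.89
Step 2: a_2 = 3.78*(1 - 1/3) = 2.52, m(A_2) = 2.52
Step 3: a_3 = 3.78*(1 - 1/4) = 2.835, m(A_3) = 2.835
Step 4: a_4 = 3.78*(1 - 1/5) = 3.024, m(A_4) = 3.024
Limit: m(A_n) -> m([0,3.78]) = 3.78


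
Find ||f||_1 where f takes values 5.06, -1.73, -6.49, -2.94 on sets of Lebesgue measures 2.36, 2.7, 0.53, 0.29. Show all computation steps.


Step 1: Compute |f_i|^1 for each value:
  |5.06|^1 = 5.06
  |-1.73|^1 = 1.73
  |-6.49|^1 = 6.49
  |-2.94|^1 = 2.94
Step 2: Multiply by measures and sum:
  5.06 * 2.36 = 11.9416
  1.73 * 2.7 = 4.671
  6.49 * 0.53 = 3.4397
  2.94 * 0.29 = 0.8526
Sum = 11.9416 + 4.671 + 3.4397 + 0.8526 = 20.9049
Step 3: Take the p-th root:
||f||_1 = (20.9049)^(1/1) = 20.9049


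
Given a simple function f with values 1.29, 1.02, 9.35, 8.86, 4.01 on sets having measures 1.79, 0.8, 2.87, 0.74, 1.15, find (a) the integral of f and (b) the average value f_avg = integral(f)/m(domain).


Step 1: Integral = sum(value_i * measure_i)
= 1.29*1.79 + 1.02*0.8 + 9.35*2.87 + 8.86*0.74 + 4.01*1.15
= 2.3091 + 0.816 + 26.8345 + 6.5564 + 4.6115
= 41.1275
Step 2: Total measure of domain = 1.79 + 0.8 + 2.87 + 0.74 + 1.15 = 7.35
Step 3: Average value = 41.1275 / 7.35 = 5.595578


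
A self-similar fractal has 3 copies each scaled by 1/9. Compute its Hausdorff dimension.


For a self-similar set with N copies scaled by 1/r:
dim_H = log(N)/log(r) = log(3)/log(9)
= 1.098612/2.197225
= 0.5


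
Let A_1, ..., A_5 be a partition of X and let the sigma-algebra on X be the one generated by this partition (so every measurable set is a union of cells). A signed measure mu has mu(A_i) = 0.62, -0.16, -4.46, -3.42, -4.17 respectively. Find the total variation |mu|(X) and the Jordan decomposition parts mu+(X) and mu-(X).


Step 1: Every measurable set is a union of atoms (the cells / points), so a Hahn decomposition is
  obtained by grouping atoms by sign: P = union of atoms with mu > 0, N = union of the remaining atoms.
  Atoms in P (indices): 1;  atoms in N (indices): 2, 3, 4, 5
  Positive values: 0.62
  Negative values: -0.16, -4.46, -3.42, -4.17
Step 2: mu+(X) = mu(P) = sum of positive atom values = 0.62
Step 3: mu-(X) = -mu(N) = sum of |negative atom values| = 12.21
Step 4: |mu|(X) = mu+(X) + mu-(X) = 0.62 + 12.21 = 12.83


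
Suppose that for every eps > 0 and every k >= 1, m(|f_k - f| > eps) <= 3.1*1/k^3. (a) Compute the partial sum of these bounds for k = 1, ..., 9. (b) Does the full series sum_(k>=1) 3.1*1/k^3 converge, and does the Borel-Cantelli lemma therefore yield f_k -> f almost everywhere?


Step 1: List the terms 3.1*1/k^3 for k = 1 to 9:
  k=1: 3.1
  k=2: 0.3875
  k=3: 0.114815
  k=4: 0.048438
  k=5: 0.0248
  k=6: 0.014352
  k=7: 0.009038
  k=8: 0.006055
  k=9: 0.004252
Step 2: Partial sum = 3.1 + 0.3875 + 0.114815 + 0.048438 + 0.0248 + 0.014352 + 0.009038 + 0.006055 + 0.004252
     = 3.709249
Step 3: The full series sum_(k>=1) 3.1*1/k^3 converges (p-series with p = 3 > 1; a constant multiple of a convergent series converges).
Step 4: Fix eps > 0. Since sum_k m(|f_k - f| > eps) < infinity, the Borel-Cantelli lemma gives
        m(limsup_k {|f_k - f| > eps}) = 0, i.e. for a.e. x, |f_k(x) - f(x)| <= eps for all large k.
        Applying this with eps = 1/j for j = 1, 2, ... and intersecting the countably many full-measure sets,
        for a.e. x we get limsup_k |f_k(x) - f(x)| <= 1/j for every j, hence f_k -> f almost everywhere.
Conclusion: series converges; Borel-Cantelli yields f_k -> f a.e.


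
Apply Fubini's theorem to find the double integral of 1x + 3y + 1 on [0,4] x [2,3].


By Fubini, integrate in x first, then y.
Step 1: Fix y, integrate over x in [0,4]:
  integral(1x + 3y + 1, x=0..4)
  = 1*(4^2 - 0^2)/2 + (3y + 1)*(4 - 0)
  = 8 + (3y + 1)*4
  = 8 + 12y + 4
  = 12 + 12y
Step 2: Integrate over y in [2,3]:
  integral(12 + 12y, y=2..3)
  = 12*1 + 12*(3^2 - 2^2)/2
  = 12 + 30
  = 42


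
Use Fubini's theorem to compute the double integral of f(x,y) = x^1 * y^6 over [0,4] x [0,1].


By Fubini's theorem, the double integral factors as a product of single integrals:
Step 1: integral_0^4 x^1 dx = [x^2/2] from 0 to 4
     = 4^2/2 = 8
Step 2: integral_0^1 y^6 dy = [y^7/7] from 0 to 1
     = 1^7/7 = 0.142857
Step 3: Double integral = 8 * 0.142857 = 1.142857


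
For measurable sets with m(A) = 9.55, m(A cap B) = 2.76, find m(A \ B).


m(A \ B) = m(A) - m(A n B)
= 9.55 - 2.76
= 6.79


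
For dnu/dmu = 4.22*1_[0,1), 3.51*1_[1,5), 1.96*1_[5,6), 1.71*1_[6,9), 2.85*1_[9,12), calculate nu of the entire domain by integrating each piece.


Integrate each piece of the Radon-Nikodym derivative:
Step 1: integral_0^1 4.22 dx = 4.22*(1-0) = 4.22*1 = 4.22
Step 2: integral_1^5 3.51 dx = 3.51*(5-1) = 3.51*4 = 14.04
Step 3: integral_5^6 1.96 dx = 1.96*(6-5) = 1.96*1 = 1.96
Step 4: integral_6^9 1.71 dx = 1.71*(9-6) = 1.71*3 = 5.13
Step 5: integral_9^12 2.85 dx = 2.85*(12-9) = 2.85*3 = 8.55
Total: 4.22 + 14.04 + 1.96 + 5.13 + 8.55 = 33.9


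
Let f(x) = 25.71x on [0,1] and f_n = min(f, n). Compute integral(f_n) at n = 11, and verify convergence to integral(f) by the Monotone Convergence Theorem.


f(x) = 25.71x on [0,1]; f_n(x) = min(25.71x, n). At n = 11:
Step 1: f(x) reaches 11 at x = 11/25.71 = 0.427849
Step 2: integral(f_11) = integral(25.71x, 0, 0.427849) + integral(11, 0.427849, 1)
       = 25.71*0.427849^2/2 + 11*(1 - 0.427849)
       = 2.35317 + 6.29366
       = 8.64683
Step 3: As n -> infinity, f_n increases to f, so by MCT integral(f_n) -> integral(f) = 25.71/2 = 12.855.
Convergence: integral(f_11) = 8.64683 -> 12.855 as n -> infinity


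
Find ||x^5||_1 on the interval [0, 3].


Step 1: ||f||_1 = (integral_0^3 |x^5|^1 dx)^(1/1)
     = (integral_0^3 x^5 dx)^(1/1)
Step 2: integral_0^3 x^5 dx = [x^6/(6)] from 0 to 3 = 3^6/6
     = 729/6 = 121.5
Step 3: ||f||_1 = (121.5)^(1/1) = 121.5


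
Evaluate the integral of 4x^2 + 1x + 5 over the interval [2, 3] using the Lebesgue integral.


The Lebesgue integral of a Riemann-integrable function agrees with the Riemann integral.
Antiderivative F(x) = (4/3)x^3 + (1/2)x^2 + 5x
F(3) = (4/3)*3^3 + (1/2)*3^2 + 5*3
     = (4/3)*27 + (1/2)*9 + 5*3
     = 36 + 4.5 + 15
     = 55.5
F(2) = 22.666667
Integral = F(3) - F(2) = 55.5 - 22.666667 = 32.833333


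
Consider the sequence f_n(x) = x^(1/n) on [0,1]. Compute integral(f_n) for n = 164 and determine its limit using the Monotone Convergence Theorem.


At n = 164: f_164(x) = x^(1/164).
Step 1: integral(x^(1/164), 0, 1) = [x^(1/164+1) / (1/164+1)] from 0 to 1
     = 1 / (1/164 + 1) = 1 / ((164+1)/164) = 164/(164+1)
     = 164/165 = 0.993939
Step 2: As n -> infinity, f_n(x) = x^(1/n) -> 1 for x in (0,1], and f_n is increasing in n.
By MCT, lim_n integral(f_n) = integral(lim_n f_n) = integral(1, 0, 1) = 1.
Step 3: Verify convergence: 164/165 = 0.993939 -> 1


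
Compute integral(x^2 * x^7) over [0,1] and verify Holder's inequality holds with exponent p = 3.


Step 1: Exact integral of f*g = integral(x^9, 0, 1) = 1/10
     = 0.1
Step 2: Holder bound with p=3, q=1.5:
  ||f||_p = (integral x^6 dx)^(1/3) = (1/7)^(1/3) = 0.522758
  ||g||_q = (integral x^10.5 dx)^(1/1.5) = (1/11.5)^(1/1.5) = 0.196276
Step 3: Holder bound = ||f||_p * ||g||_q = 0.522758 * 0.196276 = 0.102605
Verification: 0.1 <= 0.102605 (Holder holds)


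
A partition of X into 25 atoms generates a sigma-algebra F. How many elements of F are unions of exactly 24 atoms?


Each element of F is a union of some subset of the 25 atoms.
Elements that are unions of exactly 24 atoms correspond to 24-element subsets of the 25 atoms.
Count = C(25, 24) = 25! / (24! * 1!) = 25.


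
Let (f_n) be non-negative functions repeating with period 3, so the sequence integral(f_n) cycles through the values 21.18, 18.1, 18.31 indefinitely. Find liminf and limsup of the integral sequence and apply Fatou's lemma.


The sequence (integral(f_n)) is periodic with period 3, repeating the values 21.18, 18.1, 18.31 indefinitely.
Step 1: For a periodic sequence, every tail (a_m, a_(m+1), ...) contains all 3 period values infinitely often.
Step 2: Hence inf of every tail = min of the period values = min(21.18, 18.1, 18.31) = 18.1.
        liminf_n integral(f_n) = sup over m of (inf of tail from m) = 18.1.
Step 3: Similarly sup of every tail = max of the period values = 21.18.
        limsup_n integral(f_n) = 21.18.
Step 4: Fatou's lemma: integral(liminf_n f_n) <= liminf_n integral(f_n) = 18.1.
        So the integral of the pointwise liminf is at most 18.1.


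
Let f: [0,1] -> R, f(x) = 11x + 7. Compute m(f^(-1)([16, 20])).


f^(-1)([16, 20]) = {x : 16 <= 11x + 7 <= 20}
Solving: (16 - 7)/11 <= x <= (20 - 7)/11
= [0.818182, 1.181818]
Intersecting with [0,1]: [0.818182, 1]
Measure = 1 - 0.818182 = 0.181818


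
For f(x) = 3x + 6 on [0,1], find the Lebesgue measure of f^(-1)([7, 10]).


f^(-1)([7, 10]) = {x : 7 <= 3x + 6 <= 10}
Solving: (7 - 6)/3 <= x <= (10 - 6)/3
= [0.333333, 1.333333]
Intersecting with [0,1]: [0.333333, 1]
Measure = 1 - 0.333333 = 0.666667


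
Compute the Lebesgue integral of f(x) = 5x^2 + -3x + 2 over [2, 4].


The Lebesgue integral of a Riemann-integrable function agrees with the Riemann integral.
Antiderivative F(x) = (5/3)x^3 + (-3/2)x^2 + 2x
F(4) = (5/3)*4^3 + (-3/2)*4^2 + 2*4
     = (5/3)*64 + (-3/2)*16 + 2*4
     = 106.666667 + -24 + 8
     = 90.666667
F(2) = 11.333333
Integral = F(4) - F(2) = 90.666667 - 11.333333 = 79.333333


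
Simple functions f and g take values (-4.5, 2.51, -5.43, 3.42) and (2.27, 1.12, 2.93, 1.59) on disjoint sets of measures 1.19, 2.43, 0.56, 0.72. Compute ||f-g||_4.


Step 1: Compute differences f_i - g_i:
  -4.5 - 2.27 = -6.77
  2.51 - 1.12 = 1.39
  -5.43 - 2.93 = -8.36
  3.42 - 1.59 = 1.83
Step 2: Compute |diff|^4 * measure for each set:
  |-6.77|^4 * 1.19 = 2100.654722 * 1.19 = 2499.77912
  |1.39|^4 * 2.43 = 3.73301 * 2.43 = 9.071215
  |-8.36|^4 * 0.56 = 4884.556188 * 0.56 = 2735.351465
  |1.83|^4 * 0.72 = 11.215131 * 0.72 = 8.074894
Step 3: Sum = 5252.276695
Step 4: ||f-g||_4 = (5252.276695)^(1/4) = 8.513084


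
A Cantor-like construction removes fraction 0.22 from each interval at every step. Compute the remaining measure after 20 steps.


Step 1: At each step, fraction remaining = 1 - 0.22 = 0.78
Step 2: After 20 steps, measure = (0.78)^20
Result = 0.006949


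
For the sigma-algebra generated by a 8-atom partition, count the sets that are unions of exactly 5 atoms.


Each element of F is a union of some subset of the 8 atoms.
Elements that are unions of exactly 5 atoms correspond to 5-element subsets of the 8 atoms.
Count = C(8, 5) = 8! / (5! * 3!) = 56.


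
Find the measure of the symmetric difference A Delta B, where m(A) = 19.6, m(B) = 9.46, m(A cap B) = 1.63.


m(A Delta B) = m(A) + m(B) - 2*m(A n B)
= 19.6 + 9.46 - 2*1.63
= 19.6 + 9.46 - 3.26
= 25.8


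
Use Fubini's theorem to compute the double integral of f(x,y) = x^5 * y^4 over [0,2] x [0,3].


By Fubini's theorem, the double integral factors as a product of single integrals:
Step 1: integral_0^2 x^5 dx = [x^6/6] from 0 to 2
     = 2^6/6 = 10.666667
Step 2: integral_0^3 y^4 dy = [y^5/5] from 0 to 3
     = 3^5/5 = 48.6
Step 3: Double integral = 10.666667 * 48.6 = 518.4


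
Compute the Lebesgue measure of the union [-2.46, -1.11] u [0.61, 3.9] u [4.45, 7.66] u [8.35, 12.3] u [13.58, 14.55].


For pairwise disjoint intervals, m(union) = sum of lengths.
= (-1.11 - -2.46) + (3.9 - 0.61) + (7.66 - 4.45) + (12.3 - 8.35) + (14.55 - 13.58)
= 1.35 + 3.29 + 3.21 + 3.95 + 0.97
= 12.77


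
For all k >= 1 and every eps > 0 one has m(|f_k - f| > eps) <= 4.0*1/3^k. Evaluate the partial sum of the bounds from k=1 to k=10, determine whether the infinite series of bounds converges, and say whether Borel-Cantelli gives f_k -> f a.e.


Step 1: List the terms 4.0*1/3^k for k = 1 to 10:
  k=1: 1.333333
  k=2: 0.444444
  k=3: 0.148148
  k=4: 0.049383
  k=5: 0.016461
  k=6: 0.005487
  k=7: 0.001829
  k=8: 6.096632e-04
  k=9: 2.032211e-04
  k=10: 6.774035e-05
Step 2: Partial sum = 1.333333 + 0.444444 + 0.148148 + 0.049383 + 0.016461 + 0.005487 + 0.001829 + 6.096632e-04 + 2.032211e-04 + 6.774035e-05
     = 1.999966
Step 3: The full series sum_(k>=1) 4.0*1/3^k converges (geometric series with ratio 1/3 < 1; a constant multiple of a convergent series converges).
Step 4: Fix eps > 0. Since sum_k m(|f_k - f| > eps) < infinity, the Borel-Cantelli lemma gives
        m(limsup_k {|f_k - f| > eps}) = 0, i.e. for a.e. x, |f_k(x) - f(x)| <= eps for all large k.
        Applying this with eps = 1/j for j = 1, 2, ... and intersecting the countably many full-measure sets,
        for a.e. x we get limsup_k |f_k(x) - f(x)| <= 1/j for every j, hence f_k -> f almost everywhere.
Conclusion: series converges; Borel-Cantelli yields f_k -> f a.e.


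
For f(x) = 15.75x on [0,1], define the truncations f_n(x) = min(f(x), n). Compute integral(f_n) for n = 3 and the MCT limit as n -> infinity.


f(x) = 15.75x on [0,1]; f_n(x) = min(15.75x, n). At n = 3:
Step 1: f(x) reaches 3 at x = 3/15.75 = 0.190476
Step 2: integral(f_3) = integral(15.75x, 0, 0.190476) + integral(3, 0.190476, 1)
       = 15.75*0.190476^2/2 + 3*(1 - 0.190476)
       = 0.285714 + 2.428571
       = 2.714286
Step 3: As n -> infinity, f_n increases to f, so by MCT integral(f_n) -> integral(f) = 15.75/2 = 7.875.
Convergence: integral(f_3) = 2.714286 -> 7.875 as n -> infinity


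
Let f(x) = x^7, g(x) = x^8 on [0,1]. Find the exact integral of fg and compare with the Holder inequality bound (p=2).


Step 1: Exact integral of f*g = integral(x^15, 0, 1) = 1/16
     = 0.0625
Step 2: Holder bound with p=2, q=2:
  ||f||_p = (integral x^14 dx)^(1/2) = (1/15)^(1/2) = 0.258199
  ||g||_q = (integral x^16 dx)^(1/2) = (1/17)^(1/2) = 0.242536
Step 3: Holder bound = ||f||_p * ||g||_q = 0.258199 * 0.242536 = 0.062622
Verification: 0.0625 <= 0.062622 (Holder holds)


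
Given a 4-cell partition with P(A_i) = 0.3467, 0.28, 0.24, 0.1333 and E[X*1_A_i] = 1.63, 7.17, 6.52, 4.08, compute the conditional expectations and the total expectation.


For each cell A_i: E[X|A_i] = E[X*1_A_i] / P(A_i)
Step 1: E[X|A_1] = 1.63 / 0.3467 = 4.701471
Step 2: E[X|A_2] = 7.17 / 0.28 = 25.607143
Step 3: E[X|A_3] = 6.52 / 0.24 = 27.166667
Step 4: E[X|A_4] = 4.08 / 0.1333 = 30.607652
Verification: E[X] = sum E[X*1_A_i] = 1.63 + 7.17 + 6.52 + 4.08 = 19.4


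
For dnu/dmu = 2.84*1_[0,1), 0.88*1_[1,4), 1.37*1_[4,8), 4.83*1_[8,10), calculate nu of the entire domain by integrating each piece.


Integrate each piece of the Radon-Nikodym derivative:
Step 1: integral_0^1 2.84 dx = 2.84*(1-0) = 2.84*1 = 2.84
Step 2: integral_1^4 0.88 dx = 0.88*(4-1) = 0.88*3 = 2.64
Step 3: integral_4^8 1.37 dx = 1.37*(8-4) = 1.37*4 = 5.48
Step 4: integral_8^10 4.83 dx = 4.83*(10-8) = 4.83*2 = 9.66
Total: 2.84 + 2.64 + 5.48 + 9.66 = 20.62


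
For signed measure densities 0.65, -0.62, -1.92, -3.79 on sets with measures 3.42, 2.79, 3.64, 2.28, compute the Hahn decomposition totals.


Step 1: Compute signed measure on each set:
  Set 1: 0.65 * 3.42 = 2.223
  Set 2: -0.62 * 2.79 = -1.7298
  Set 3: -1.92 * 3.64 = -6.9888
  Set 4: -3.79 * 2.28 = -8.6412
Step 2: Total signed measure = (2.223) + (-1.7298) + (-6.9888) + (-8.6412)
     = -15.1368
Step 3: Positive part mu+(X) = sum of positive contributions = 2.223
Step 4: Negative part mu-(X) = |sum of negative contributions| = 17.3598


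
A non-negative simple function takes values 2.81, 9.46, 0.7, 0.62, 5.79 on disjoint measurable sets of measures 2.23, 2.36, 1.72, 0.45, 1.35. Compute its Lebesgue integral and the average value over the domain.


Step 1: Integral = sum(value_i * measure_i)
= 2.81*2.23 + 9.46*2.36 + 0.7*1.72 + 0.62*0.45 + 5.79*1.35
= 6.2663 + 22.3256 + 1.204 + 0.279 + 7.8165
= 37.8914
Step 2: Total measure of domain = 2.23 + 2.36 + 1.72 + 0.45 + 1.35 = 8.11
Step 3: Average value = 37.8914 / 8.11 = 4.672182


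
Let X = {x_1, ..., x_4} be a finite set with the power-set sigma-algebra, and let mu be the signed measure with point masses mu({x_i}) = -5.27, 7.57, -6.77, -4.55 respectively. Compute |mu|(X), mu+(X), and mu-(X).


Step 1: Every measurable set is a union of atoms (the cells / points), so a Hahn decomposition is
  obtained by grouping atoms by sign: P = union of atoms with mu > 0, N = union of the remaining atoms.
  Atoms in P (indices): 2;  atoms in N (indices): 1, 3, 4
  Positive values: 7.57
  Negative values: -5.27, -6.77, -4.55
Step 2: mu+(X) = mu(P) = sum of positive atom values = 7.57
Step 3: mu-(X) = -mu(N) = sum of |negative atom values| = 16.59
Step 4: |mu|(X) = mu+(X) + mu-(X) = 7.57 + 16.59 = 24.16


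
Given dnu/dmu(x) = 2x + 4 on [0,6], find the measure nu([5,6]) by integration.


nu(A) = integral_A (dnu/dmu) dmu = integral_5^6 (2x + 4) dx
Step 1: Antiderivative F(x) = (2/2)x^2 + 4x
Step 2: F(6) = (2/2)*6^2 + 4*6 = 36 + 24 = 60
Step 3: F(5) = (2/2)*5^2 + 4*5 = 25 + 20 = 45
Step 4: nu([5,6]) = F(6) - F(5) = 60 - 45 = 15


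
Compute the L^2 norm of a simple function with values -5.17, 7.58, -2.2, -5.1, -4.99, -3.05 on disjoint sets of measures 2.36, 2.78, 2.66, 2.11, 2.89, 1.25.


Step 1: Compute |f_i|^2 for each value:
  |-5.17|^2 = 26.7289
  |7.58|^2 = 57.4564
  |-2.2|^2 = 4.84
  |-5.1|^2 = 26.01
  |-4.99|^2 = 24.9001
  |-3.05|^2 = 9.3025
Step 2: Multiply by measures and sum:
  26.7289 * 2.36 = 63.080204
  57.4564 * 2.78 = 159.728792
  4.84 * 2.66 = 12.8744
  26.01 * 2.11 = 54.8811
  24.9001 * 2.89 = 71.961289
  9.3025 * 1.25 = 11.628125
Sum = 63.080204 + 159.728792 + 12.8744 + 54.8811 + 71.961289 + 11.628125 = 374.15391
Step 3: Take the p-th root:
||f||_2 = (374.15391)^(1/2) = 19.343058


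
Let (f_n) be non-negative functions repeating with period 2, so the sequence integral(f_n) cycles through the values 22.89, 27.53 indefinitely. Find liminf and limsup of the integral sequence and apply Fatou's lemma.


The sequence (integral(f_n)) is periodic with period 2, repeating the values 22.89, 27.53 indefinitely.
Step 1: For a periodic sequence, every tail (a_m, a_(m+1), ...) contains all 2 period values infinitely often.
Step 2: Hence inf of every tail = min of the period values = min(22.89, 27.53) = 22.89.
        liminf_n integral(f_n) = sup over m of (inf of tail from m) = 22.89.
Step 3: Similarly sup of every tail = max of the period values = 27.53.
        limsup_n integral(f_n) = 27.53.
Step 4: Fatou's lemma: integral(liminf_n f_n) <= liminf_n integral(f_n) = 22.89.
        So the integral of the pointwise liminf is at most 22.89.


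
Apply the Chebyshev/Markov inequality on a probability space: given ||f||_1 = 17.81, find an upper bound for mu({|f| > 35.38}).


Chebyshev/Markov inequality: mu(|f| > eps) <= (||f||_p / eps)^p
Step 1: ||f||_1 / eps = 17.81 / 35.38 = 0.503392
Step 2: Raise to power p = 1:
  (0.503392)^1 = 0.503392
Step 3: Therefore mu(|f| > 35.38) <= 0.503392


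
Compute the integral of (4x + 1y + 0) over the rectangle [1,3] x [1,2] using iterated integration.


By Fubini, integrate in x first, then y.
Step 1: Fix y, integrate over x in [1,3]:
  integral(4x + 1y + 0, x=1..3)
  = 4*(3^2 - 1^2)/2 + (1y + 0)*(3 - 1)
  = 16 + (1y + 0)*2
  = 16 + 2y + 0
  = 16 + 2y
Step 2: Integrate over y in [1,2]:
  integral(16 + 2y, y=1..2)
  = 16*1 + 2*(2^2 - 1^2)/2
  = 16 + 3
  = 19


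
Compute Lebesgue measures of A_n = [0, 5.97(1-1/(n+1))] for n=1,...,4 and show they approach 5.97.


By continuity of measure from below: if A_n increases to A, then m(A_n) -> m(A).
Here A = [0, 5.97], so m(A) = 5.97
Step 1: a_1 = 5.97*(1 - 1/2) = 2.985, m(A_1) = 2.985
Step 2: a_2 = 5.97*(1 - 1/3) = 3.98, m(A_2) = 3.98
Step 3: a_3 = 5.97*(1 - 1/4) = 4.4775, m(A_3) = 4.4775
Step 4: a_4 = 5.97*(1 - 1/5) = 4.776, m(A_4) = 4.776
Limit: m(A_n) -> m([0,5.97]) = 5.97


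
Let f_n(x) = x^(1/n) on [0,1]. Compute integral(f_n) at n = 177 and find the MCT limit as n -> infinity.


At n = 177: f_177(x) = x^(1/177).
Step 1: integral(x^(1/177), 0, 1) = [x^(1/177+1) / (1/177+1)] from 0 to 1
     = 1 / (1/177 + 1) = 1 / ((177+1)/177) = 177/(177+1)
     = 177/178 = 0.994382
Step 2: As n -> infinity, f_n(x) = x^(1/n) -> 1 for x in (0,1], and f_n is increasing in n.
By MCT, lim_n integral(f_n) = integral(lim_n f_n) = integral(1, 0, 1) = 1.
Step 3: Verify convergence: 177/178 = 0.994382 -> 1


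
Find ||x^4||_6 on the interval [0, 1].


Step 1: ||f||_6 = (integral_0^1 |x^4|^6 dx)^(1/6)
     = (integral_0^1 x^24 dx)^(1/6)
Step 2: integral_0^1 x^24 dx = [x^25/(25)] from 0 to 1 = 1^25/25
     = 1/25 = 0.04
Step 3: ||f||_6 = (0.04)^(1/6) = 0.584804


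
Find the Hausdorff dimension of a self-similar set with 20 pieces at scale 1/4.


For a self-similar set with N copies scaled by 1/r:
dim_H = log(N)/log(r) = log(20)/log(4)
= 2.995732/1.386294
= 2.160964


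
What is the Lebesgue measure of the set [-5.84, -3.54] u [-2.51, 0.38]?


For pairwise disjoint intervals, m(union) = sum of lengths.
= (-3.54 - -5.84) + (0.38 - -2.51)
= 2.3 + 2.89
= 5.19


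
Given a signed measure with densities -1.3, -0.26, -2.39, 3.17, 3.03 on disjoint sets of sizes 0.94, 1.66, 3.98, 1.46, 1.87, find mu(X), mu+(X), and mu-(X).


Step 1: Compute signed measure on each set:
  Set 1: -1.3 * 0.94 = -1.222
  Set 2: -0.26 * 1.66 = -0.4316
  Set 3: -2.39 * 3.98 = -9.5122
  Set 4: 3.17 * 1.46 = 4.6282
  Set 5: 3.03 * 1.87 = 5.6661
Step 2: Total signed measure = (-1.222) + (-0.4316) + (-9.5122) + (4.6282) + (5.6661)
     = -0.8715
Step 3: Positive part mu+(X) = sum of positive contributions = 10.2943
Step 4: Negative part mu-(X) = |sum of negative contributions| = 11.1658


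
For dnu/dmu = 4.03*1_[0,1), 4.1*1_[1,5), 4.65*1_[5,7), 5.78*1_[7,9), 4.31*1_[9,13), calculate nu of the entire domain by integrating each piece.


Integrate each piece of the Radon-Nikodym derivative:
Step 1: integral_0^1 4.03 dx = 4.03*(1-0) = 4.03*1 = 4.03
Step 2: integral_1^5 4.1 dx = 4.1*(5-1) = 4.1*4 = 16.4
Step 3: integral_5^7 4.65 dx = 4.65*(7-5) = 4.65*2 = 9.3
Step 4: integral_7^9 5.78 dx = 5.78*(9-7) = 5.78*2 = 11.56
Step 5: integral_9^13 4.31 dx = 4.31*(13-9) = 4.31*4 = 17.24
Total: 4.03 + 16.4 + 9.3 + 11.56 + 17.24 = 58.53


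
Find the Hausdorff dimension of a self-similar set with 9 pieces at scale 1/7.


For a self-similar set with N copies scaled by 1/r:
dim_H = log(N)/log(r) = log(9)/log(7)
= 2.197225/1.94591
= 1.12915


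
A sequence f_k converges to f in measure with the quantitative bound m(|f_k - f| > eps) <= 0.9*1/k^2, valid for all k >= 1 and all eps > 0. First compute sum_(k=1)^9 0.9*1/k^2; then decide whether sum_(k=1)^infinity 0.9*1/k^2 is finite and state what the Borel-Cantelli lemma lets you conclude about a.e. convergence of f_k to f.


Step 1: List the terms 0.9*1/k^2 for k = 1 to 9:
  k=1: 0.9
  k=2: 0.225
  k=3: 0.1
  k=4: 0.05625
  k=5: 0.036
  k=6: 0.025
  k=7: 0.018367
  k=8: 0.014063
  k=9: 0.011111
Step 2: Partial sum = 0.9 + 0.225 + 0.1 + 0.05625 + 0.036 + 0.025 + 0.018367 + 0.014063 + 0.011111
     = 1.385791
Step 3: The full series sum_(k>=1) 0.9*1/k^2 converges (p-series with p = 2 > 1; a constant multiple of a convergent series converges).
Step 4: Fix eps > 0. Since sum_k m(|f_k - f| > eps) < infinity, the Borel-Cantelli lemma gives
        m(limsup_k {|f_k - f| > eps}) = 0, i.e. for a.e. x, |f_k(x) - f(x)| <= eps for all large k.
        Applying this with eps = 1/j for j = 1, 2, ... and intersecting the countably many full-measure sets,
        for a.e. x we get limsup_k |f_k(x) - f(x)| <= 1/j for every j, hence f_k -> f almost everywhere.
Conclusion: series converges; Borel-Cantelli yields f_k -> f a.e.


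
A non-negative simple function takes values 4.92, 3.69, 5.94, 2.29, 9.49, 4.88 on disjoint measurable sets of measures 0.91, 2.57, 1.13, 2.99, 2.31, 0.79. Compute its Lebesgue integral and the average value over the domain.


Step 1: Integral = sum(value_i * measure_i)
= 4.92*0.91 + 3.69*2.57 + 5.94*1.13 + 2.29*2.99 + 9.49*2.31 + 4.88*0.79
= 4.4772 + 9.4833 + 6.7122 + 6.8471 + 21.9219 + 3.8552
= 53.2969
Step 2: Total measure of domain = 0.91 + 2.57 + 1.13 + 2.99 + 2.31 + 0.79 = 10.7
Step 3: Average value = 53.2969 / 10.7 = 4.981019


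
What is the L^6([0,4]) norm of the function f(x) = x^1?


Step 1: ||f||_6 = (integral_0^4 |x^1|^6 dx)^(1/6)
     = (integral_0^4 x^6 dx)^(1/6)
Step 2: integral_0^4 x^6 dx = [x^7/(7)] from 0 to 4 = 4^7/7
     = 16384/7 = 2340.571429
Step 3: ||f||_6 = (2340.571429)^(1/6) = 3.643793


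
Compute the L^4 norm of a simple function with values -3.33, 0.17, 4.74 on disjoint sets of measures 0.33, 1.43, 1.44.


Step 1: Compute |f_i|^4 for each value:
  |-3.33|^4 = 122.963703
  |0.17|^4 = 8.352100e-04
  |4.74|^4 = 504.79305
Step 2: Multiply by measures and sum:
  122.963703 * 0.33 = 40.578022
  8.352100e-04 * 1.43 = 0.001194
  504.79305 * 1.44 = 726.901992
Sum = 40.578022 + 0.001194 + 726.901992 = 767.481208
Step 3: Take the p-th root:
||f||_4 = (767.481208)^(1/4) = 5.263407


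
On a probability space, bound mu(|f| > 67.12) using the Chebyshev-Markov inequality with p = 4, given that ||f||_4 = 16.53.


Chebyshev/Markov inequality: mu(|f| > eps) <= (||f||_p / eps)^p
Step 1: ||f||_4 / eps = 16.53 / 67.12 = 0.246275
Step 2: Raise to power p = 4:
  (0.246275)^4 = 0.003679
Step 3: Therefore mu(|f| > 67.12) <= 0.003679


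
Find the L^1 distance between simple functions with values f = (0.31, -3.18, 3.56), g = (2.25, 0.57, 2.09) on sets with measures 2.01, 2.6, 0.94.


Step 1: Compute differences f_i - g_i:
  0.31 - 2.25 = -1.94
  -3.18 - 0.57 = -3.75
  3.56 - 2.09 = 1.47
Step 2: Compute |diff|^1 * measure for each set:
  |-1.94|^1 * 2.01 = 1.94 * 2.01 = 3.8994
  |-3.75|^1 * 2.6 = 3.75 * 2.6 = 9.75
  |1.47|^1 * 0.94 = 1.47 * 0.94 = 1.3818
Step 3: Sum = 15.0312
Step 4: ||f-g||_1 = (15.0312)^(1/1) = 15.0312


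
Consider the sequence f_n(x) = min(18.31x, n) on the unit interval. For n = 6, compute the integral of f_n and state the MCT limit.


f(x) = 18.31x on [0,1]; f_n(x) = min(18.31x, n). At n = 6:
Step 1: f(x) reaches 6 at x = 6/18.31 = 0.32769
Step 2: integral(f_6) = integral(18.31x, 0, 0.32769) + integral(6, 0.32769, 1)
       = 18.31*0.32769^2/2 + 6*(1 - 0.32769)
       = 0.983069 + 4.033861
       = 5.016931
Step 3: As n -> infinity, f_n increases to f, so by MCT integral(f_n) -> integral(f) = 18.31/2 = 9.155.
Convergence: integral(f_6) = 5.016931 -> 9.155 as n -> infinity


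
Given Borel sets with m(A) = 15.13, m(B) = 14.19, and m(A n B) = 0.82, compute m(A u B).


By inclusion-exclusion: m(A u B) = m(A) + m(B) - m(A n B)
= 15.13 + 14.19 - 0.82
= 28.5


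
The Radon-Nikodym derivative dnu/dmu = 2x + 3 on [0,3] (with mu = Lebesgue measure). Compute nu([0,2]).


nu(A) = integral_A (dnu/dmu) dmu = integral_0^2 (2x + 3) dx
Step 1: Antiderivative F(x) = (2/2)x^2 + 3x
Step 2: F(2) = (2/2)*2^2 + 3*2 = 4 + 6 = 10
Step 3: F(0) = (2/2)*0^2 + 3*0 = 0.0 + 0 = 0.0
Step 4: nu([0,2]) = F(2) - F(0) = 10 - 0.0 = 10


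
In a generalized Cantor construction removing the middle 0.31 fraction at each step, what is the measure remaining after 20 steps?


Step 1: At each step, fraction remaining = 1 - 0.31 = 0.69
Step 2: After 20 steps, measure = (0.69)^20
Result = 5.983865e-04


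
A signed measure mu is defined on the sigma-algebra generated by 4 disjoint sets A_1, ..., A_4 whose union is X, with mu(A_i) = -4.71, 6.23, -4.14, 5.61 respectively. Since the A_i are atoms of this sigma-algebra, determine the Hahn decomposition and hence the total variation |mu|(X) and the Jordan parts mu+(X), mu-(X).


Step 1: Every measurable set is a union of atoms (the cells / points), so a Hahn decomposition is
  obtained by grouping atoms by sign: P = union of atoms with mu > 0, N = union of the remaining atoms.
  Atoms in P (indices): 2, 4;  atoms in N (indices): 1, 3
  Positive values: 6.23, 5.61
  Negative values: -4.71, -4.14
Step 2: mu+(X) = mu(P) = sum of positive atom values = 11.84
Step 3: mu-(X) = -mu(N) = sum of |negative atom values| = 8.85
Step 4: |mu|(X) = mu+(X) + mu-(X) = 11.84 + 8.85 = 20.69


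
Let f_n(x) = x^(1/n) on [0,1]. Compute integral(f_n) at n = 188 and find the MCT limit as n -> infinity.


At n = 188: f_188(x) = x^(1/188).
Step 1: integral(x^(1/188), 0, 1) = [x^(1/188+1) / (1/188+1)] from 0 to 1
     = 1 / (1/188 + 1) = 1 / ((188+1)/188) = 188/(188+1)
     = 188/189 = 0.994709
Step 2: As n -> infinity, f_n(x) = x^(1/n) -> 1 for x in (0,1], and f_n is increasing in n.
By MCT, lim_n integral(f_n) = integral(lim_n f_n) = integral(1, 0, 1) = 1.
Step 3: Verify convergence: 188/189 = 0.994709 -> 1


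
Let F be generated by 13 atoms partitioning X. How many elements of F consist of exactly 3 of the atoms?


Each element of F is a union of some subset of the 13 atoms.
Elements that are unions of exactly 3 atoms correspond to 3-element subsets of the 13 atoms.
Count = C(13, 3) = 13! / (3! * 10!) = 286.


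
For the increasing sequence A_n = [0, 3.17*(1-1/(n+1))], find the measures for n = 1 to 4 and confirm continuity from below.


By continuity of measure from below: if A_n increases to A, then m(A_n) -> m(A).
Here A = [0, 3.17], so m(A) = 3.17
Step 1: a_1 = 3.17*(1 - 1/2) = 1.585, m(A_1) = 1.585
Step 2: a_2 = 3.17*(1 - 1/3) = 2.1133, m(A_2) = 2.1133
Step 3: a_3 = 3.17*(1 - 1/4) = 2.3775, m(A_3) = 2.3775
Step 4: a_4 = 3.17*(1 - 1/5) = 2.536, m(A_4) = 2.536
Limit: m(A_n) -> m([0,3.17]) = 3.17


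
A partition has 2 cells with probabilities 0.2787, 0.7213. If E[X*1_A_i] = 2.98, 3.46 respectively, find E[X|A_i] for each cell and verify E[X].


For each cell A_i: E[X|A_i] = E[X*1_A_i] / P(A_i)
Step 1: E[X|A_1] = 2.98 / 0.2787 = 10.692501
Step 2: E[X|A_2] = 3.46 / 0.7213 = 4.796894
Verification: E[X] = sum E[X*1_A_i] = 2.98 + 3.46 = 6.44


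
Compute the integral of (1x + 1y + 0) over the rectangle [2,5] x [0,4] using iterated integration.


By Fubini, integrate in x first, then y.
Step 1: Fix y, integrate over x in [2,5]:
  integral(1x + 1y + 0, x=2..5)
  = 1*(5^2 - 2^2)/2 + (1y + 0)*(5 - 2)
  = 10.5 + (1y + 0)*3
  = 10.5 + 3y + 0
  = 10.5 + 3y
Step 2: Integrate over y in [0,4]:
  integral(10.5 + 3y, y=0..4)
  = 10.5*4 + 3*(4^2 - 0^2)/2
  = 42 + 24
  = 66


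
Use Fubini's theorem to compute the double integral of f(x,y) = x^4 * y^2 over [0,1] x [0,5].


By Fubini's theorem, the double integral factors as a product of single integrals:
Step 1: integral_0^1 x^4 dx = [x^5/5] from 0 to 1
     = 1^5/5 = 0.2
Step 2: integral_0^5 y^2 dy = [y^3/3] from 0 to 5
     = 5^3/3 = 41.666667
Step 3: Double integral = 0.2 * 41.666667 = 8.333333


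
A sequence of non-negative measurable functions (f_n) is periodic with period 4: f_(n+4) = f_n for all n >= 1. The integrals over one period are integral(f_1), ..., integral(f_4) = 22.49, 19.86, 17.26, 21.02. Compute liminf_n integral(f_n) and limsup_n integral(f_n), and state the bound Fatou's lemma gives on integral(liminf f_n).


The sequence (integral(f_n)) is periodic with period 4, repeating the values 22.49, 19.86, 17.26, 21.02 indefinitely.
Step 1: For a periodic sequence, every tail (a_m, a_(m+1), ...) contains all 4 period values infinitely often.
Step 2: Hence inf of every tail = min of the period values = min(22.49, 19.86, 17.26, 21.02) = 17.26.
        liminf_n integral(f_n) = sup over m of (inf of tail from m) = 17.26.
Step 3: Similarly sup of every tail = max of the period values = 22.49.
        limsup_n integral(f_n) = 22.49.
Step 4: Fatou's lemma: integral(liminf_n f_n) <= liminf_n integral(f_n) = 17.26.
        So the integral of the pointwise liminf is at most 17.26.


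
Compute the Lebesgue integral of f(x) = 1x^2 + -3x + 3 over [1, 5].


The Lebesgue integral of a Riemann-integrable function agrees with the Riemann integral.
Antiderivative F(x) = (1/3)x^3 + (-3/2)x^2 + 3x
F(5) = (1/3)*5^3 + (-3/2)*5^2 + 3*5
     = (1/3)*125 + (-3/2)*25 + 3*5
     = 41.666667 + -37.5 + 15
     = 19.166667
F(1) = 1.833333
Integral = F(5) - F(1) = 19.166667 - 1.833333 = 17.333333


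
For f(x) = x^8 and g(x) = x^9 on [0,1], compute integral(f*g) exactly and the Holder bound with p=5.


Step 1: Exact integral of f*g = integral(x^17, 0, 1) = 1/18
     = 0.055556
Step 2: Holder bound with p=5, q=1.25:
  ||f||_p = (integral x^40 dx)^(1/5) = (1/41)^(1/5) = 0.475821
  ||g||_q = (integral x^11.25 dx)^(1/1.25) = (1/12.25)^(1/1.25) = 0.134738
Step 3: Holder bound = ||f||_p * ||g||_q = 0.475821 * 0.134738 = 0.064111
Verification: 0.055556 <= 0.064111 (Holder holds)


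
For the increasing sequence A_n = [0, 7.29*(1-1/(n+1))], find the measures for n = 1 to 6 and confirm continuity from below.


By continuity of measure from below: if A_n increases to A, then m(A_n) -> m(A).
Here A = [0, 7.29], so m(A) = 7.29
Step 1: a_1 = 7.29*(1 - 1/2) = 3.645, m(A_1) = 3.645
Step 2: a_2 = 7.29*(1 - 1/3) = 4.86, m(A_2) = 4.86
Step 3: a_3 = 7.29*(1 - 1/4) = 5.4675, m(A_3) = 5.4675
Step 4: a_4 = 7.29*(1 - 1/5) = 5.832, m(A_4) = 5.832
Step 5: a_5 = 7.29*(1 - 1/6) = 6.075, m(A_5) = 6.075
Step 6: a_6 = 7.29*(1 - 1/7) = 6.2486, m(A_6) = 6.2486
Limit: m(A_n) -> m([0,7.29]) = 7.29


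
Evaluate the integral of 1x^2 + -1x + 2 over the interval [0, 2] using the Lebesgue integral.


The Lebesgue integral of a Riemann-integrable function agrees with the Riemann integral.
Antiderivative F(x) = (1/3)x^3 + (-1/2)x^2 + 2x
F(2) = (1/3)*2^3 + (-1/2)*2^2 + 2*2
     = (1/3)*8 + (-1/2)*4 + 2*2
     = 2.666667 + -2 + 4
     = 4.666667
F(0) = 0.0
Integral = F(2) - F(0) = 4.666667 - 0.0 = 4.666667


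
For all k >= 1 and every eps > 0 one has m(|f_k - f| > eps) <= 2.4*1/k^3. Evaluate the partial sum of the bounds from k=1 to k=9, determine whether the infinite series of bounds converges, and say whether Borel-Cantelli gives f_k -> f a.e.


Step 1: List the terms 2.4*1/k^3 for k = 1 to 9:
  k=1: 2.4
  k=2: 0.3
  k=3: 0.088889
  k=4: 0.0375
  k=5: 0.0192
  k=6: 0.011111
  k=7: 0.006997
  k=8: 0.004687
  k=9: 0.003292
Step 2: Partial sum = 2.4 + 0.3 + 0.088889 + 0.0375 + 0.0192 + 0.011111 + 0.006997 + 0.004687 + 0.003292
     = 2.871677
Step 3: The full series sum_(k>=1) 2.4*1/k^3 converges (p-series with p = 3 > 1; a constant multiple of a convergent series converges).
Step 4: Fix eps > 0. Since sum_k m(|f_k - f| > eps) < infinity, the Borel-Cantelli lemma gives
        m(limsup_k {|f_k - f| > eps}) = 0, i.e. for a.e. x, |f_k(x) - f(x)| <= eps for all large k.
        Applying this with eps = 1/j for j = 1, 2, ... and intersecting the countably many full-measure sets,
        for a.e. x we get limsup_k |f_k(x) - f(x)| <= 1/j for every j, hence f_k -> f almost everywhere.
Conclusion: series converges; Borel-Cantelli yields f_k -> f a.e.


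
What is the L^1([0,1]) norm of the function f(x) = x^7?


Step 1: ||f||_1 = (integral_0^1 |x^7|^1 dx)^(1/1)
     = (integral_0^1 x^7 dx)^(1/1)
Step 2: integral_0^1 x^7 dx = [x^8/(8)] from 0 to 1 = 1^8/8
     = 1/8 = 0.125
Step 3: ||f||_1 = (0.125)^(1/1) = 0.125


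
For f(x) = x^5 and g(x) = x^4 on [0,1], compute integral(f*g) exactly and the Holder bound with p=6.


Step 1: Exact integral of f*g = integral(x^9, 0, 1) = 1/10
     = 0.1
Step 2: Holder bound with p=6, q=1.2:
  ||f||_p = (integral x^30 dx)^(1/6) = (1/31)^(1/6) = 0.564209
  ||g||_q = (integral x^4.8 dx)^(1/1.2) = (1/5.8)^(1/1.2) = 0.231105
Step 3: Holder bound = ||f||_p * ||g||_q = 0.564209 * 0.231105 = 0.130392
Verification: 0.1 <= 0.130392 (Holder holds)


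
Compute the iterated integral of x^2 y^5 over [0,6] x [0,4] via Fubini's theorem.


By Fubini's theorem, the double integral factors as a product of single integrals:
Step 1: integral_0^6 x^2 dx = [x^3/3] from 0 to 6
     = 6^3/3 = 72
Step 2: integral_0^4 y^5 dy = [y^6/6] from 0 to 4
     = 4^6/6 = 682.666667
Step 3: Double integral = 72 * 682.666667 = 49152


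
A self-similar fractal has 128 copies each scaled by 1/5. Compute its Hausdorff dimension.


For a self-similar set with N copies scaled by 1/r:
dim_H = log(N)/log(r) = log(128)/log(5)
= 4.85203/1.609438
= 3.014736


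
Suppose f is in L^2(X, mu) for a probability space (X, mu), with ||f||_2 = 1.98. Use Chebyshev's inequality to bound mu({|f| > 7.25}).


Chebyshev/Markov inequality: mu(|f| > eps) <= (||f||_p / eps)^p
Step 1: ||f||_2 / eps = 1.98 / 7.25 = 0.273103
Step 2: Raise to power p = 2:
  (0.273103)^2 = 0.074585
Step 3: Therefore mu(|f| > 7.25) <= 0.074585


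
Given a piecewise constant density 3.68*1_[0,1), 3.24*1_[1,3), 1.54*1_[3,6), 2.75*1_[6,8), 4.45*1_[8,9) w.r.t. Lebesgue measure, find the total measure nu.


Integrate each piece of the Radon-Nikodym derivative:
Step 1: integral_0^1 3.68 dx = 3.68*(1-0) = 3.68*1 = 3.68
Step 2: integral_1^3 3.24 dx = 3.24*(3-1) = 3.24*2 = 6.48
Step 3: integral_3^6 1.54 dx = 1.54*(6-3) = 1.54*3 = 4.62
Step 4: integral_6^8 2.75 dx = 2.75*(8-6) = 2.75*2 = 5.5
Step 5: integral_8^9 4.45 dx = 4.45*(9-8) = 4.45*1 = 4.45
Total: 3.68 + 6.48 + 4.62 + 5.5 + 4.45 = 24.73


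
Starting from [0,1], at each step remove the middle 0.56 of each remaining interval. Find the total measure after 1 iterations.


Step 1: At each step, fraction remaining = 1 - 0.56 = 0.44
Step 2: After 1 steps, measure = (0.44)^1
Step 3: Computing the power step by step:
  After step 1: 0.44
Result = 0.44
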